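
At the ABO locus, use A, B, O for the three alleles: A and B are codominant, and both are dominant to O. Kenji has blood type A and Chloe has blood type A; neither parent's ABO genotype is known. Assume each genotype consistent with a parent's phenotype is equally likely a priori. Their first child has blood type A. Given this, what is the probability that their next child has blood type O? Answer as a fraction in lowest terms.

1/20

Possible genotypes: Kenji ∈ {AA, AO}; Chloe ∈ {AA, AO}.
Weight each parental genotype pair by prior × P(type-A child):
  AA × AA: posterior weight 4/15; P(next child type O) = 0.
  AA × AO: posterior weight 4/15; P(next child type O) = 0.
  AO × AA: posterior weight 4/15; P(next child type O) = 0.
  AO × AO: posterior weight 1/5; P(next child type O) = 1/4.
Weighted sum = 1/20.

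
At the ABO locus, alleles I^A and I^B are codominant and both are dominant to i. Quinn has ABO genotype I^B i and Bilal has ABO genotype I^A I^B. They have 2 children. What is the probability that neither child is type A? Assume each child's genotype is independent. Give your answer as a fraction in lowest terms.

9/16

ABO cross I^B i × I^A I^B → 1/4 A, 1/2 B, 1/4 AB.
So P(type A) = 1/4 per child.
P(not type A) = 3/4 for one child; (3/4)^2 = 9/16.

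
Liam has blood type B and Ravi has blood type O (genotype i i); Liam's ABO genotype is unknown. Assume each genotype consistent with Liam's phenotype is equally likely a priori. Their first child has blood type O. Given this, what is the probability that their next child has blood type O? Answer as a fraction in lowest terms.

1/2

Possible genotypes: Liam ∈ {I^B I^B, I^B i}; Ravi ∈ {i i}.
Weight each parental genotype pair by prior × P(type-O child):
  I^B i × i i: posterior weight 1; P(next child type O) = 1/2.
Weighted sum = 1/2.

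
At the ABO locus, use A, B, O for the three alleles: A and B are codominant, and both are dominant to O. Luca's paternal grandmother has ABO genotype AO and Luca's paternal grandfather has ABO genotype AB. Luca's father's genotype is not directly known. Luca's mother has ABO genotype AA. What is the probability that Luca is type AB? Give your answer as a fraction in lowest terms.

1/4

Luca's father's ABO genotype from AO × AB: 1/4 AA, 1/4 AB, 1/4 AO, 1/4 BO.
Crossing each possibility with the mother AA and summing P(type AB): 1/4·0 + 1/4·1/2 + 1/4·0 + 1/4·1/2 = 1/4.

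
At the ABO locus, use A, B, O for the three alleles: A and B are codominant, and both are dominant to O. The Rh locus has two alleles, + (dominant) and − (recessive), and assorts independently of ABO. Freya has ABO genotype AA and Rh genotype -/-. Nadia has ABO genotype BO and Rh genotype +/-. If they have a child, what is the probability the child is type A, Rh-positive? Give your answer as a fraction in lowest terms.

1/4

ABO cross AA × BO → offspring phenotypes: 1/2 A, 1/2 AB.
Rh cross -/- × +/- → 1/2 Rh+, 1/2 Rh-.
Independent loci: P(type A, Rh-positive) = 1/2 × 1/2 = 1/4.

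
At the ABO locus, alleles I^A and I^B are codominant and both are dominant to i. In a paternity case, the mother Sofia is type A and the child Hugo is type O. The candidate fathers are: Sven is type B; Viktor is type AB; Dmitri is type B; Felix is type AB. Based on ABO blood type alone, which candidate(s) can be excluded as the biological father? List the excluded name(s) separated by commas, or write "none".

A candidate is excluded only if no genotype consistent with his phenotype could produce a type O child with a type A mother.
Viktor (type AB): no genotype consistent with that phenotype can produce a type-O child with a type-A mother.
Felix (type AB): no genotype consistent with that phenotype can produce a type-O child with a type-A mother.

Viktor, Felix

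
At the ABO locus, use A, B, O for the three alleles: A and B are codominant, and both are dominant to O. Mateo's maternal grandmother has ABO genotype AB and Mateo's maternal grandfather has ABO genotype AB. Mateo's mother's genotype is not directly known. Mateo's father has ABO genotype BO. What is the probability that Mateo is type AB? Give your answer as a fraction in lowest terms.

Mateo's mother's ABO genotype from AB × AB: 1/4 AA, 1/2 AB, 1/4 BB.
Crossing each possibility with the father BO and summing P(type AB): 1/4·1/2 + 1/2·1/4 + 1/4·0 = 1/4.

1/4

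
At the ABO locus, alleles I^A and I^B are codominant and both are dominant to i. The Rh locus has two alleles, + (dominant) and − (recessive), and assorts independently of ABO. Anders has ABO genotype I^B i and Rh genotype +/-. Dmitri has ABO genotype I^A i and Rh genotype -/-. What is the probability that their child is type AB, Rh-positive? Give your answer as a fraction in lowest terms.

1/8

ABO cross I^B i × I^A i → offspring phenotypes: 1/4 O, 1/4 A, 1/4 B, 1/4 AB.
Rh cross +/- × -/- → 1/2 Rh+, 1/2 Rh-.
Independent loci: P(type AB, Rh-positive) = 1/4 × 1/2 = 1/8.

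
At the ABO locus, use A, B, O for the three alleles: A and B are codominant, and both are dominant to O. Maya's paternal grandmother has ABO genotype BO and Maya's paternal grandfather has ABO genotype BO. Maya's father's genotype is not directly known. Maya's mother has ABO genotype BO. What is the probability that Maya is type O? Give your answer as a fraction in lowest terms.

1/4

Maya's father's ABO genotype from BO × BO: 1/4 BB, 1/2 BO, 1/4 OO.
Crossing each possibility with the mother BO and summing P(type O): 1/4·0 + 1/2·1/4 + 1/4·1/2 = 1/4.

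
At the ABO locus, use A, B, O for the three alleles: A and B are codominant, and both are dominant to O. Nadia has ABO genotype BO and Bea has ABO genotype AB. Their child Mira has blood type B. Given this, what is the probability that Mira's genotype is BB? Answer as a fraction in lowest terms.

Cross BO × AB → 1/4 AB, 1/4 AO, 1/4 BB, 1/4 BO.
Type-B genotypes among offspring: BB (1/4), BO (1/4); total 1/2.
P(BB | type B) = (1/4) / (1/2) = 1/2.

1/2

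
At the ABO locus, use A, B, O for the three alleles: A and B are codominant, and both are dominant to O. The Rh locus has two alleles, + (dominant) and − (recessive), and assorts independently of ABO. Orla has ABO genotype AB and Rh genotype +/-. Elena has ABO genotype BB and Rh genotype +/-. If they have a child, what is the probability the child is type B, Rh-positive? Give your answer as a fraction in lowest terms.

ABO cross AB × BB → offspring phenotypes: 1/2 B, 1/2 AB.
Rh cross +/- × +/- → 3/4 Rh+, 1/4 Rh-.
Independent loci: P(type B, Rh-positive) = 1/2 × 3/4 = 3/8.

3/8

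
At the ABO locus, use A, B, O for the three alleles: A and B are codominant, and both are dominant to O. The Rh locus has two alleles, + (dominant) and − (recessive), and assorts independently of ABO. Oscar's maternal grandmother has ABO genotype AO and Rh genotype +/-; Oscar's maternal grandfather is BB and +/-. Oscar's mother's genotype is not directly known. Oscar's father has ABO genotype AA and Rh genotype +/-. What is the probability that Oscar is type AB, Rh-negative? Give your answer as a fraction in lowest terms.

Oscar's mother's ABO genotype from AO × BB: 1/2 AB, 1/2 BO.
Crossing each possibility with the father AA and summing P(type AB): 1/2·1/2 + 1/2·1/2 = 1/2.
Similarly for Rh via the mother's Rh distribution: P(Rh-) = 1/4.
Independent loci: 1/2 × 1/4 = 1/8.

1/8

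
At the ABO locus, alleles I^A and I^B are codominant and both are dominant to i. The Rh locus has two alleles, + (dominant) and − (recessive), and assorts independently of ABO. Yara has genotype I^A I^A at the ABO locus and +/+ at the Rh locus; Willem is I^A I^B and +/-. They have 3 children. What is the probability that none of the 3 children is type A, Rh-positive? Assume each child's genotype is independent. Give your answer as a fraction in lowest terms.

1/8

ABO cross I^A I^A × I^A I^B → 1/2 A, 1/2 AB.
Rh cross +/+ × +/- → 1 Rh+; so P(type A, Rh-positive) = 1/2 × 1 = 1/2 per child.
P(not type A, Rh-positive) = 1/2 for one child; (1/2)^3 = 1/8.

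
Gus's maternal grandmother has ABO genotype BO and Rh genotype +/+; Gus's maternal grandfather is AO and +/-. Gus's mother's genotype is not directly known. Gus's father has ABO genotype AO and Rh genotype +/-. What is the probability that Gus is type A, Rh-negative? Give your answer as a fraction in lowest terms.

Gus's mother's ABO genotype from BO × AO: 1/4 AB, 1/4 AO, 1/4 BO, 1/4 OO.
Crossing each possibility with the father AO and summing P(type A): 1/4·1/2 + 1/4·3/4 + 1/4·1/4 + 1/4·1/2 = 1/2.
Similarly for Rh via the mother's Rh distribution: P(Rh-) = 1/8.
Independent loci: 1/2 × 1/8 = 1/16.

1/16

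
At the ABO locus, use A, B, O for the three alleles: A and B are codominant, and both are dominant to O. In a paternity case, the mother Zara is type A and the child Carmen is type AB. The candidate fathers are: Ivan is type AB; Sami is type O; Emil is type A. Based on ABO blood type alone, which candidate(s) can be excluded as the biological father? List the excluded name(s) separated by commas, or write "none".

A candidate is excluded only if no genotype consistent with his phenotype could produce a type AB child with a type A mother.
Sami (type O): no genotype consistent with that phenotype can produce a type-AB child with a type-A mother.
Emil (type A): no genotype consistent with that phenotype can produce a type-AB child with a type-A mother.

Sami, Emil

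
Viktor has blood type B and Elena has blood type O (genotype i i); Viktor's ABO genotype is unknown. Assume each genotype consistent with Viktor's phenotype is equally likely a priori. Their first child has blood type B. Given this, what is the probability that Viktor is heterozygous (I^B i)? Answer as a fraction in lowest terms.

1/3

Possible genotypes: Viktor ∈ {I^B I^B, I^B i}; Elena ∈ {i i}.
Weight each parental genotype pair by prior × P(type-B child):
  I^B I^B × i i: posterior weight 2/3.
  I^B i × i i: posterior weight 1/3.
Sum the posterior weight over pairs where Viktor is I^B i: 1/3.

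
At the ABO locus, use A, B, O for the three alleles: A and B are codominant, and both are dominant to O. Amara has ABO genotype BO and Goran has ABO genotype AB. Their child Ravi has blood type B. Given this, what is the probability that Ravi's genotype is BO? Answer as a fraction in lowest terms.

1/2

Cross BO × AB → 1/4 AB, 1/4 AO, 1/4 BB, 1/4 BO.
Type-B genotypes among offspring: BB (1/4), BO (1/4); total 1/2.
P(BO | type B) = (1/4) / (1/2) = 1/2.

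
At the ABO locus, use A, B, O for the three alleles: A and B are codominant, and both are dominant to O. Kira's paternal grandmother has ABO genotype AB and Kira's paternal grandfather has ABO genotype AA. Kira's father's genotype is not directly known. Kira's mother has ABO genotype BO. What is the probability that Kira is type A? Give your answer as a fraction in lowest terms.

3/8

Kira's father's ABO genotype from AB × AA: 1/2 AA, 1/2 AB.
Crossing each possibility with the mother BO and summing P(type A): 1/2·1/2 + 1/2·1/4 = 3/8.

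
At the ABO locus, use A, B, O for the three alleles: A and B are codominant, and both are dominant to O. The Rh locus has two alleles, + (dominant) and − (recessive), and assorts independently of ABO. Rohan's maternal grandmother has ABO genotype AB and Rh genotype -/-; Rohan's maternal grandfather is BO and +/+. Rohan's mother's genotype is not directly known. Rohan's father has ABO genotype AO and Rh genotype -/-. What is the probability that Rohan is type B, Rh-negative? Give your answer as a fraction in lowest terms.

1/8

Rohan's mother's ABO genotype from AB × BO: 1/4 AB, 1/4 AO, 1/4 BB, 1/4 BO.
Crossing each possibility with the father AO and summing P(type B): 1/4·1/4 + 1/4·0 + 1/4·1/2 + 1/4·1/4 = 1/4.
Similarly for Rh via the mother's Rh distribution: P(Rh-) = 1/2.
Independent loci: 1/4 × 1/2 = 1/8.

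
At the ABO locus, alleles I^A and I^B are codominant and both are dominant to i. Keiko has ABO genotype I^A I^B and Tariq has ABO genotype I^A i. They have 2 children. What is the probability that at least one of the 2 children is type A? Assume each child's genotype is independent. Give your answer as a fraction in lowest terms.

ABO cross I^A I^B × I^A i → 1/2 A, 1/4 B, 1/4 AB.
So P(type A) = 1/2 per child.
P(none) = (1/2)^2 = 1/4; P(at least one) = 1 − 1/4 = 3/4.

3/4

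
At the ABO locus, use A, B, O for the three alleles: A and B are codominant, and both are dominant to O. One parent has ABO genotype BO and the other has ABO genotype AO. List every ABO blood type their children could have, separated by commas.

O, A, B, AB

Gametes from BO × AO give offspring ABO genotypes AB, AO, BO, OO, i.e. phenotypes O, A, B, AB.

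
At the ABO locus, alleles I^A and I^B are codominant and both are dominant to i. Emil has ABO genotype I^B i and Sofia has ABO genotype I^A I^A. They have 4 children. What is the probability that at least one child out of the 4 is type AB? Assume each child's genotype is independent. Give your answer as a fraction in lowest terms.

ABO cross I^B i × I^A I^A → 1/2 A, 1/2 AB.
So P(type AB) = 1/2 per child.
P(none) = (1/2)^4 = 1/16; P(at least one) = 1 − 1/16 = 15/16.

15/16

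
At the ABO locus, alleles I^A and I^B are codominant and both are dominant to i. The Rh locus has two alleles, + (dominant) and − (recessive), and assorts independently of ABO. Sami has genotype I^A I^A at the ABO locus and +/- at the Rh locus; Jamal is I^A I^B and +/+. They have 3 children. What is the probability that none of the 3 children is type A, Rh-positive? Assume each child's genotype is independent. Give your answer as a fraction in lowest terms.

1/8

ABO cross I^A I^A × I^A I^B → 1/2 A, 1/2 AB.
Rh cross +/- × +/+ → 1 Rh+; so P(type A, Rh-positive) = 1/2 × 1 = 1/2 per child.
P(not type A, Rh-positive) = 1/2 for one child; (1/2)^3 = 1/8.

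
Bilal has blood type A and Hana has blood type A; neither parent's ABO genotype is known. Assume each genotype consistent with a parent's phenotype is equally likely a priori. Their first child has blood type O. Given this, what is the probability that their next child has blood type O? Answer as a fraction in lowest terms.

1/4

Possible genotypes: Bilal ∈ {AA, AO}; Hana ∈ {AA, AO}.
Weight each parental genotype pair by prior × P(type-O child):
  AO × AO: posterior weight 1; P(next child type O) = 1/4.
Weighted sum = 1/4.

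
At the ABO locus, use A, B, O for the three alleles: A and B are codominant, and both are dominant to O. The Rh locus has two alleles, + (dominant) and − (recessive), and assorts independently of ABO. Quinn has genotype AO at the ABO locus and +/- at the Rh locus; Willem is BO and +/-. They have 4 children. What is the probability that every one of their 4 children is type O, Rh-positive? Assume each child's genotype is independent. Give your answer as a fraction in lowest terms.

ABO cross AO × BO → 1/4 O, 1/4 A, 1/4 B, 1/4 AB.
Rh cross +/- × +/- → 3/4 Rh+, 1/4 Rh-; so P(type O, Rh-positive) = 1/4 × 3/4 = 3/16 per child.
All 4 independent: (3/16)^4 = 81/65536.

81/65536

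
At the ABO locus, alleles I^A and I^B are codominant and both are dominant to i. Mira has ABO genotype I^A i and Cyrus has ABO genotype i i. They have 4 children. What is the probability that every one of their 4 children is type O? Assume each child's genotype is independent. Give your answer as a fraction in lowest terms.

1/16

ABO cross I^A i × i i → 1/2 O, 1/2 A.
So P(type O) = 1/2 per child.
All 4 independent: (1/2)^4 = 1/16.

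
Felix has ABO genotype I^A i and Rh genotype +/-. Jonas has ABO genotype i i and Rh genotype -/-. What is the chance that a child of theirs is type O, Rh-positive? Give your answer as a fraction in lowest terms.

1/4

ABO cross I^A i × i i → offspring phenotypes: 1/2 O, 1/2 A.
Rh cross +/- × -/- → 1/2 Rh+, 1/2 Rh-.
Independent loci: P(type O, Rh-positive) = 1/2 × 1/2 = 1/4.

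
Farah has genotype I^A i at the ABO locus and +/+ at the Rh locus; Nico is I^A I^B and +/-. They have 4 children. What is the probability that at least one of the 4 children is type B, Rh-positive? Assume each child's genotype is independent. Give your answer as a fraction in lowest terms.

175/256

ABO cross I^A i × I^A I^B → 1/2 A, 1/4 B, 1/4 AB.
Rh cross +/+ × +/- → 1 Rh+; so P(type B, Rh-positive) = 1/4 × 1 = 1/4 per child.
P(none) = (3/4)^4 = 81/256; P(at least one) = 1 − 81/256 = 175/256.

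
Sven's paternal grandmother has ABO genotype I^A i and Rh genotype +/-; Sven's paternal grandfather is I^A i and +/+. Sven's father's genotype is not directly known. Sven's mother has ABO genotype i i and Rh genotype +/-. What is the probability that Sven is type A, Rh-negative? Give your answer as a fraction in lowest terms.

1/16

Sven's father's ABO genotype from I^A i × I^A i: 1/4 I^A I^A, 1/2 I^A i, 1/4 i i.
Crossing each possibility with the mother i i and summing P(type A): 1/4·1 + 1/2·1/2 + 1/4·0 = 1/2.
Similarly for Rh via the father's Rh distribution: P(Rh-) = 1/8.
Independent loci: 1/2 × 1/8 = 1/16.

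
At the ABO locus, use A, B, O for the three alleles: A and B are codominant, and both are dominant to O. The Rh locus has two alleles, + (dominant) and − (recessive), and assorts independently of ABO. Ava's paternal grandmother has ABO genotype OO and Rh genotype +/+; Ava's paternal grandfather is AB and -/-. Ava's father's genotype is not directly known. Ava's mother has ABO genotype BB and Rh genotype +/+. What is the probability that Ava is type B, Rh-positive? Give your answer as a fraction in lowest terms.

Ava's father's ABO genotype from OO × AB: 1/2 AO, 1/2 BO.
Crossing each possibility with the mother BB and summing P(type B): 1/2·1/2 + 1/2·1 = 3/4.
Similarly for Rh via the father's Rh distribution: P(Rh+) = 1.
Independent loci: 3/4 × 1 = 3/4.

3/4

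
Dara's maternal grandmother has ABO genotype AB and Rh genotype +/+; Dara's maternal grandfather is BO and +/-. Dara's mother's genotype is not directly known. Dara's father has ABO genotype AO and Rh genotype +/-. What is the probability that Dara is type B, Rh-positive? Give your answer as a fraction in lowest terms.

Dara's mother's ABO genotype from AB × BO: 1/4 AB, 1/4 AO, 1/4 BB, 1/4 BO.
Crossing each possibility with the father AO and summing P(type B): 1/4·1/4 + 1/4·0 + 1/4·1/2 + 1/4·1/4 = 1/4.
Similarly for Rh via the mother's Rh distribution: P(Rh+) = 7/8.
Independent loci: 1/4 × 7/8 = 7/32.

7/32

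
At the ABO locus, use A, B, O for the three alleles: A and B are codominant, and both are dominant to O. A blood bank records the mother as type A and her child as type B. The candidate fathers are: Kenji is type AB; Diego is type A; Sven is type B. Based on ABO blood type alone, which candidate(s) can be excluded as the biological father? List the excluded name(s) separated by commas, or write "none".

A candidate is excluded only if no genotype consistent with his phenotype could produce a type B child with a type A mother.
Diego (type A): no genotype consistent with that phenotype can produce a type-B child with a type-A mother.

Diego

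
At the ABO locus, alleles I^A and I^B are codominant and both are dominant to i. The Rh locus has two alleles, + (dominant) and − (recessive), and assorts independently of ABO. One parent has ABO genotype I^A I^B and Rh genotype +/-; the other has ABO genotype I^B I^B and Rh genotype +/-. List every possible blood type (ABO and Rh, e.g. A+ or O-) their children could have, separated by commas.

B+, B-, AB+, AB-

Gametes from I^A I^B × I^B I^B give offspring ABO genotypes I^A I^B, I^B I^B, i.e. phenotypes B, AB.
Rh cross +/- × +/- → phenotypes Rh+, Rh-.
Combining independently: B+, B-, AB+, AB-.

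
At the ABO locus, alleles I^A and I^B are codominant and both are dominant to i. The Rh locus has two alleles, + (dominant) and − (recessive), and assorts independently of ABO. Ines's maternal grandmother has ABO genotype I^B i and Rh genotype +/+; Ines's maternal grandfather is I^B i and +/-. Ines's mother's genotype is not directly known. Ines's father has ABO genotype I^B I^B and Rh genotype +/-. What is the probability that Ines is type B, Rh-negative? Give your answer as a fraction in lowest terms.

1/8

Ines's mother's ABO genotype from I^B i × I^B i: 1/4 I^B I^B, 1/2 I^B i, 1/4 i i.
Crossing each possibility with the father I^B I^B and summing P(type B): 1/4·1 + 1/2·1 + 1/4·1 = 1.
Similarly for Rh via the mother's Rh distribution: P(Rh-) = 1/8.
Independent loci: 1 × 1/8 = 1/8.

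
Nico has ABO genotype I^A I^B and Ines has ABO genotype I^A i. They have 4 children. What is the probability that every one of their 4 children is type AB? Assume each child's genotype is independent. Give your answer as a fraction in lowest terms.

ABO cross I^A I^B × I^A i → 1/2 A, 1/4 B, 1/4 AB.
So P(type AB) = 1/4 per child.
All 4 independent: (1/4)^4 = 1/256.

1/256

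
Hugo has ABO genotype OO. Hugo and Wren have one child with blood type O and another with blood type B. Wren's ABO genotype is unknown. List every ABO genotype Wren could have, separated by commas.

For each candidate genotype of Wren, check whether crossing it with OO can produce every observed child phenotype.
  AA → possible child types {A} ✗
  AB → possible child types {A, B} ✗
  AO → possible child types {O, A} ✗
  BB → possible child types {B} ✗
  BO → possible child types {O, B} ✓
  OO → possible child types {O} ✗

BO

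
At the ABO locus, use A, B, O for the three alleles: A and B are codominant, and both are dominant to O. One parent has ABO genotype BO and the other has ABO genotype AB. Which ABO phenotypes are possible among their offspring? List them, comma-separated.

Gametes from BO × AB give offspring ABO genotypes AB, AO, BB, BO, i.e. phenotypes A, B, AB.

A, B, AB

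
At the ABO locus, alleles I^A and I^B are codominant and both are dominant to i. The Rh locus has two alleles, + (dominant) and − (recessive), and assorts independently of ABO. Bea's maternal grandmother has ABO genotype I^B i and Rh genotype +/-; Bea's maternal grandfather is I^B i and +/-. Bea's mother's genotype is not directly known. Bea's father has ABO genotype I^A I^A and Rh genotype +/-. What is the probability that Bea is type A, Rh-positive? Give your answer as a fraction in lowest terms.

Bea's mother's ABO genotype from I^B i × I^B i: 1/4 I^B I^B, 1/2 I^B i, 1/4 i i.
Crossing each possibility with the father I^A I^A and summing P(type A): 1/4·0 + 1/2·1/2 + 1/4·1 = 1/2.
Similarly for Rh via the mother's Rh distribution: P(Rh+) = 3/4.
Independent loci: 1/2 × 3/4 = 3/8.

3/8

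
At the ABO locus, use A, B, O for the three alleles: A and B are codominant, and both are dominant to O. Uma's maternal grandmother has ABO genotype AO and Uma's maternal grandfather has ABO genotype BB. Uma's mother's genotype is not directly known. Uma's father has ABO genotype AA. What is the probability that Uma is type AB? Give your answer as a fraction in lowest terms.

Uma's mother's ABO genotype from AO × BB: 1/2 AB, 1/2 BO.
Crossing each possibility with the father AA and summing P(type AB): 1/2·1/2 + 1/2·1/2 = 1/2.

1/2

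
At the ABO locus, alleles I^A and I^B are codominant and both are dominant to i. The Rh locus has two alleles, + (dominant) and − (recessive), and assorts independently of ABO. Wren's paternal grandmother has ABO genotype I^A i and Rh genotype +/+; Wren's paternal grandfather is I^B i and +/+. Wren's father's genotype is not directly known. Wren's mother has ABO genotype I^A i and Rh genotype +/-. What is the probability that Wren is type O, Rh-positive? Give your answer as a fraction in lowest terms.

Wren's father's ABO genotype from I^A i × I^B i: 1/4 I^A I^B, 1/4 I^A i, 1/4 I^B i, 1/4 i i.
Crossing each possibility with the mother I^A i and summing P(type O): 1/4·0 + 1/4·1/4 + 1/4·1/4 + 1/4·1/2 = 1/4.
Similarly for Rh via the father's Rh distribution: P(Rh+) = 1.
Independent loci: 1/4 × 1 = 1/4.

1/4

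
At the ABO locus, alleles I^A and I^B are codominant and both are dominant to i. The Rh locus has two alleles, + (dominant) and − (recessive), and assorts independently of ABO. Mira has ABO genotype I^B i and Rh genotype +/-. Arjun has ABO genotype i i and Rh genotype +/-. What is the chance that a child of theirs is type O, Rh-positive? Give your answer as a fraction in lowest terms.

ABO cross I^B i × i i → offspring phenotypes: 1/2 O, 1/2 B.
Rh cross +/- × +/- → 3/4 Rh+, 1/4 Rh-.
Independent loci: P(type O, Rh-positive) = 1/2 × 3/4 = 3/8.

3/8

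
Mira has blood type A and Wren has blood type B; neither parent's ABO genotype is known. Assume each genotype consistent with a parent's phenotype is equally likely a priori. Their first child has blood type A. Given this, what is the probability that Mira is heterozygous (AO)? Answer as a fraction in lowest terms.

1/3

Possible genotypes: Mira ∈ {AA, AO}; Wren ∈ {BB, BO}.
Weight each parental genotype pair by prior × P(type-A child):
  AA × BO: posterior weight 2/3.
  AO × BO: posterior weight 1/3.
Sum the posterior weight over pairs where Mira is AO: 1/3.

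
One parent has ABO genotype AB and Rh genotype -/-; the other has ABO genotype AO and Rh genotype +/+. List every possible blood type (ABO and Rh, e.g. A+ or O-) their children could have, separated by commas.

Gametes from AB × AO give offspring ABO genotypes AA, AB, AO, BO, i.e. phenotypes A, B, AB.
Rh cross -/- × +/+ → phenotypes Rh+.
Combining independently: A+, B+, AB+.

A+, B+, AB+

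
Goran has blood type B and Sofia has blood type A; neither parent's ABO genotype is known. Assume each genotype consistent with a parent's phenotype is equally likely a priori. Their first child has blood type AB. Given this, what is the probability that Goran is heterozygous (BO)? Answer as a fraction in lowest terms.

Possible genotypes: Goran ∈ {BB, BO}; Sofia ∈ {AA, AO}.
Weight each parental genotype pair by prior × P(type-AB child):
  BB × AA: posterior weight 4/9.
  BB × AO: posterior weight 2/9.
  BO × AA: posterior weight 2/9.
  BO × AO: posterior weight 1/9.
Sum the posterior weight over pairs where Goran is BO: 1/3.

1/3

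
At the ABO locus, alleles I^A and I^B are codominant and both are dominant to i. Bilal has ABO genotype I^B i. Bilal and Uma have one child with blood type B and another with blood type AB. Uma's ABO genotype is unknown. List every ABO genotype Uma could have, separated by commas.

I^A I^B, I^A i

For each candidate genotype of Uma, check whether crossing it with I^B i can produce every observed child phenotype.
  I^A I^A → possible child types {A, AB} ✗
  I^A I^B → possible child types {A, B, AB} ✓
  I^A i → possible child types {O, A, B, AB} ✓
  I^B I^B → possible child types {B} ✗
  I^B i → possible child types {O, B} ✗
  i i → possible child types {O, B} ✗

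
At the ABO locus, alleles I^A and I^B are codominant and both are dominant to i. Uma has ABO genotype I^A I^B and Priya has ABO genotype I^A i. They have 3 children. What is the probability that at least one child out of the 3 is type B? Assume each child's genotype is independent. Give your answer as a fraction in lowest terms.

37/64

ABO cross I^A I^B × I^A i → 1/2 A, 1/4 B, 1/4 AB.
So P(type B) = 1/4 per child.
P(none) = (3/4)^3 = 27/64; P(at least one) = 1 − 27/64 = 37/64.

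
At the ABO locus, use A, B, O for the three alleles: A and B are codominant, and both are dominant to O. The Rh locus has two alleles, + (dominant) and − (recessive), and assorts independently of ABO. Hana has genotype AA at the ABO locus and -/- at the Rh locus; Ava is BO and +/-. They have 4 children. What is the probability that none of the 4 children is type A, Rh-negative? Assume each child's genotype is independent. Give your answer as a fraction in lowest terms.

81/256

ABO cross AA × BO → 1/2 A, 1/2 AB.
Rh cross -/- × +/- → 1/2 Rh+, 1/2 Rh-; so P(type A, Rh-negative) = 1/2 × 1/2 = 1/4 per child.
P(not type A, Rh-negative) = 3/4 for one child; (3/4)^4 = 81/256.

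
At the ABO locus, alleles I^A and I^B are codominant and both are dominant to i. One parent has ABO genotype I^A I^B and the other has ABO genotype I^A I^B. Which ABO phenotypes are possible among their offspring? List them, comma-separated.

Gametes from I^A I^B × I^A I^B give offspring ABO genotypes I^A I^A, I^A I^B, I^B I^B, i.e. phenotypes A, B, AB.

A, B, AB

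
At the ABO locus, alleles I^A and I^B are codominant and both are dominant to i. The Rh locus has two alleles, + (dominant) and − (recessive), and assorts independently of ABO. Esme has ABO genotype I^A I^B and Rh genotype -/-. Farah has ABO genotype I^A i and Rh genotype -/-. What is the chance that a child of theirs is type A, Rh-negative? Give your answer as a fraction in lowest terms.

ABO cross I^A I^B × I^A i → offspring phenotypes: 1/2 A, 1/4 B, 1/4 AB.
Rh cross -/- × -/- → 1 Rh-.
Independent loci: P(type A, Rh-negative) = 1/2 × 1 = 1/2.

1/2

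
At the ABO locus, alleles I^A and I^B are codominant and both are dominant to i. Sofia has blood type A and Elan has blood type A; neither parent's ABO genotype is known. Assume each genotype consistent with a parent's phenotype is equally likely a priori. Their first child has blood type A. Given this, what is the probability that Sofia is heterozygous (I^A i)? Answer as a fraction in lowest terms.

7/15

Possible genotypes: Sofia ∈ {I^A I^A, I^A i}; Elan ∈ {I^A I^A, I^A i}.
Weight each parental genotype pair by prior × P(type-A child):
  I^A I^A × I^A I^A: posterior weight 4/15.
  I^A I^A × I^A i: posterior weight 4/15.
  I^A i × I^A I^A: posterior weight 4/15.
  I^A i × I^A i: posterior weight 1/5.
Sum the posterior weight over pairs where Sofia is I^A i: 7/15.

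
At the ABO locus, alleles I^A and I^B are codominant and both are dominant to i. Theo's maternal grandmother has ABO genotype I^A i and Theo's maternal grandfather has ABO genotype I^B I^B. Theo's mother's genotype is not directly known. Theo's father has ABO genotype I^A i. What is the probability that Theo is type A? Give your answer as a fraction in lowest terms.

3/8

Theo's mother's ABO genotype from I^A i × I^B I^B: 1/2 I^A I^B, 1/2 I^B i.
Crossing each possibility with the father I^A i and summing P(type A): 1/2·1/2 + 1/2·1/4 = 3/8.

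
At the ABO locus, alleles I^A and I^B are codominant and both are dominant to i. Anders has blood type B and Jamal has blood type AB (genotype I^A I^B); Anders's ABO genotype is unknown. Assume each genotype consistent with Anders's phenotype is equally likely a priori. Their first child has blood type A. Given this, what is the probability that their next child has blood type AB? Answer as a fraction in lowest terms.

1/4

Possible genotypes: Anders ∈ {I^B I^B, I^B i}; Jamal ∈ {I^A I^B}.
Weight each parental genotype pair by prior × P(type-A child):
  I^B i × I^A I^B: posterior weight 1; P(next child type AB) = 1/4.
Weighted sum = 1/4.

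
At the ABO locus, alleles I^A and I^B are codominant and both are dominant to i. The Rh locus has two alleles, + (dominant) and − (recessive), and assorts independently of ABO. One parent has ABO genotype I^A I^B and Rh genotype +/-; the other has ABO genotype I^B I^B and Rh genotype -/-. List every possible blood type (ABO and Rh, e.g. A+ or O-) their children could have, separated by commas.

B+, B-, AB+, AB-

Gametes from I^A I^B × I^B I^B give offspring ABO genotypes I^A I^B, I^B I^B, i.e. phenotypes B, AB.
Rh cross +/- × -/- → phenotypes Rh+, Rh-.
Combining independently: B+, B-, AB+, AB-.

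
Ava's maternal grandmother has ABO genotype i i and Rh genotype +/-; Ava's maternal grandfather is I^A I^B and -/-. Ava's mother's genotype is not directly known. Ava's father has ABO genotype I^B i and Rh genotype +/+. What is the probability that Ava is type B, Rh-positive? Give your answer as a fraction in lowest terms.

Ava's mother's ABO genotype from i i × I^A I^B: 1/2 I^A i, 1/2 I^B i.
Crossing each possibility with the father I^B i and summing P(type B): 1/2·1/4 + 1/2·3/4 = 1/2.
Similarly for Rh via the mother's Rh distribution: P(Rh+) = 1.
Independent loci: 1/2 × 1 = 1/2.

1/2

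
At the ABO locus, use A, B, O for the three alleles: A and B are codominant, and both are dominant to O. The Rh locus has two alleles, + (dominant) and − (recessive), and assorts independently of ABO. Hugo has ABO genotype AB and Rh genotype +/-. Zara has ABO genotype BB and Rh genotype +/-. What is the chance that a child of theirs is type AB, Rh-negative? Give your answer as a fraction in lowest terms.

1/8

ABO cross AB × BB → offspring phenotypes: 1/2 B, 1/2 AB.
Rh cross +/- × +/- → 3/4 Rh+, 1/4 Rh-.
Independent loci: P(type AB, Rh-negative) = 1/2 × 1/4 = 1/8.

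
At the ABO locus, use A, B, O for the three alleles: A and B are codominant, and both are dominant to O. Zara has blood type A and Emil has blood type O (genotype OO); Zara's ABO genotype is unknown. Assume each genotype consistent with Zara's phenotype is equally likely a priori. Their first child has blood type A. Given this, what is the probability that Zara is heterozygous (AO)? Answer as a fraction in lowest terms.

Possible genotypes: Zara ∈ {AA, AO}; Emil ∈ {OO}.
Weight each parental genotype pair by prior × P(type-A child):
  AA × OO: posterior weight 2/3.
  AO × OO: posterior weight 1/3.
Sum the posterior weight over pairs where Zara is AO: 1/3.

1/3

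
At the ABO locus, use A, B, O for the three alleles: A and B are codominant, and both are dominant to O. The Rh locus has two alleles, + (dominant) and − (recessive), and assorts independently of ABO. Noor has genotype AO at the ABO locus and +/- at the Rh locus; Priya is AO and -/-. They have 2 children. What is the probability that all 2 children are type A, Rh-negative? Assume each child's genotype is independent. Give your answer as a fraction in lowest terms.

ABO cross AO × AO → 1/4 O, 3/4 A.
Rh cross +/- × -/- → 1/2 Rh+, 1/2 Rh-; so P(type A, Rh-negative) = 3/4 × 1/2 = 3/8 per child.
All 2 independent: (3/8)^2 = 9/64.

9/64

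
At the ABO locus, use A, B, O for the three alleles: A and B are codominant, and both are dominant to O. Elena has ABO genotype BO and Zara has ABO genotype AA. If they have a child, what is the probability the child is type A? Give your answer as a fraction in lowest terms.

1/2

ABO cross BO × AA → offspring phenotypes: 1/2 A, 1/2 AB.
So P(type A) = 1/2.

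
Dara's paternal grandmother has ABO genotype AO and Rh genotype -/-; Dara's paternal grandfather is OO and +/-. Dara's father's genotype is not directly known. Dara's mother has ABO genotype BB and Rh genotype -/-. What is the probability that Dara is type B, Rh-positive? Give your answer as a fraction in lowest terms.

3/16

Dara's father's ABO genotype from AO × OO: 1/2 AO, 1/2 OO.
Crossing each possibility with the mother BB and summing P(type B): 1/2·1/2 + 1/2·1 = 3/4.
Similarly for Rh via the father's Rh distribution: P(Rh+) = 1/4.
Independent loci: 3/4 × 1/4 = 3/16.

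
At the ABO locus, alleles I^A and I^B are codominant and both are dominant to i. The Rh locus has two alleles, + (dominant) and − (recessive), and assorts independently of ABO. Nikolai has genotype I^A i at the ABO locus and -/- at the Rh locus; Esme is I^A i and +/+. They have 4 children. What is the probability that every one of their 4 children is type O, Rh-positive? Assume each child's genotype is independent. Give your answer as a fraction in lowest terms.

ABO cross I^A i × I^A i → 1/4 O, 3/4 A.
Rh cross -/- × +/+ → 1 Rh+; so P(type O, Rh-positive) = 1/4 × 1 = 1/4 per child.
All 4 independent: (1/4)^4 = 1/256.

1/256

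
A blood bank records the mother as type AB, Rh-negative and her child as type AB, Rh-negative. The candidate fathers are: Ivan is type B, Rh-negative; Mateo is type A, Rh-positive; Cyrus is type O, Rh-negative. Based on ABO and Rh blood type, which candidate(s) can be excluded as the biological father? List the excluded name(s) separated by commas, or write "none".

Cyrus

A candidate is excluded only if no genotype consistent with his phenotype could produce a type AB, Rh-negative child with a type AB, Rh-negative mother.
Cyrus (type O, Rh-): no genotype consistent with that phenotype can produce a type-AB Rh- child with a type-AB mother.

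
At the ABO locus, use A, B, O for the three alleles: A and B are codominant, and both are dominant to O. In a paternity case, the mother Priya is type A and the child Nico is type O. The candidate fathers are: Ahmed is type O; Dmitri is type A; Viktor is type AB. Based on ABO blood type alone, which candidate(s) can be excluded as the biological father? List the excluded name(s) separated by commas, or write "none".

Viktor

A candidate is excluded only if no genotype consistent with his phenotype could produce a type O child with a type A mother.
Viktor (type AB): no genotype consistent with that phenotype can produce a type-O child with a type-A mother.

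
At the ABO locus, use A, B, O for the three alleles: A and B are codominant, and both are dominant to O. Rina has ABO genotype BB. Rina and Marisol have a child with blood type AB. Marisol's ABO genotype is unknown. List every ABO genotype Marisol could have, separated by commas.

AA, AB, AO

For each candidate genotype of Marisol, check whether crossing it with BB can produce every observed child phenotype.
  AA → possible child types {AB} ✓
  AB → possible child types {B, AB} ✓
  AO → possible child types {B, AB} ✓
  BB → possible child types {B} ✗
  BO → possible child types {B} ✗
  OO → possible child types {B} ✗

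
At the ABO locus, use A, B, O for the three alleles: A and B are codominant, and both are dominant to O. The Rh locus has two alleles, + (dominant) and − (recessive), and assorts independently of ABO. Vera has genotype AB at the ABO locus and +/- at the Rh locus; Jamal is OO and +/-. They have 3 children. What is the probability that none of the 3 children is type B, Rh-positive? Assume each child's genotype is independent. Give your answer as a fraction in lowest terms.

125/512

ABO cross AB × OO → 1/2 A, 1/2 B.
Rh cross +/- × +/- → 3/4 Rh+, 1/4 Rh-; so P(type B, Rh-positive) = 1/2 × 3/4 = 3/8 per child.
P(not type B, Rh-positive) = 5/8 for one child; (5/8)^3 = 125/512.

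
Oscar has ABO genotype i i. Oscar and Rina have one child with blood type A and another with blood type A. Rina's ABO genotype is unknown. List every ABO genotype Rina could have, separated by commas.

I^A I^A, I^A I^B, I^A i

For each candidate genotype of Rina, check whether crossing it with i i can produce every observed child phenotype.
  I^A I^A → possible child types {A} ✓
  I^A I^B → possible child types {A, B} ✓
  I^A i → possible child types {O, A} ✓
  I^B I^B → possible child types {B} ✗
  I^B i → possible child types {O, B} ✗
  i i → possible child types {O} ✗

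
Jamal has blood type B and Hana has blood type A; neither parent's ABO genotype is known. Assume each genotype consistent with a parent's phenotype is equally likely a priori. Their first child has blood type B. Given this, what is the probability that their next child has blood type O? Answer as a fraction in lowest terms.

Possible genotypes: Jamal ∈ {I^B I^B, I^B i}; Hana ∈ {I^A I^A, I^A i}.
Weight each parental genotype pair by prior × P(type-B child):
  I^B I^B × I^A i: posterior weight 2/3; P(next child type O) = 0.
  I^B i × I^A i: posterior weight 1/3; P(next child type O) = 1/4.
Weighted sum = 1/12.

1/12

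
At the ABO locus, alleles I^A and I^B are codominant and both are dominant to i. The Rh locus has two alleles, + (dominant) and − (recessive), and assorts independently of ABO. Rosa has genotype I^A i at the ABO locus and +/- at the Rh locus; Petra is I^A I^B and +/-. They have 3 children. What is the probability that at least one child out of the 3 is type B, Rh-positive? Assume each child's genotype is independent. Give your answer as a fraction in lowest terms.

ABO cross I^A i × I^A I^B → 1/2 A, 1/4 B, 1/4 AB.
Rh cross +/- × +/- → 3/4 Rh+, 1/4 Rh-; so P(type B, Rh-positive) = 1/4 × 3/4 = 3/16 per child.
P(none) = (13/16)^3 = 2197/4096; P(at least one) = 1 − 2197/4096 = 1899/4096.

1899/4096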